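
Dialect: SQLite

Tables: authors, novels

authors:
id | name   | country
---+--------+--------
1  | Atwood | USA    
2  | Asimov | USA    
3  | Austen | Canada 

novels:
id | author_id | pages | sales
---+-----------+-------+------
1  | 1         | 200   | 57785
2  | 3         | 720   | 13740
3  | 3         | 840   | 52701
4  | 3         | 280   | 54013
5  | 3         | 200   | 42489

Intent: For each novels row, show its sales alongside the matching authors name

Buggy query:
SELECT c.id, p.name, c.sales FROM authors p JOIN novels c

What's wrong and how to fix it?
Bug: Missing join condition: each novels row is matched to all authors rows instead of just its own

Fix: Specify the join condition linking the foreign key to the parent id

Corrected query:
SELECT c.id, p.name, c.sales FROM authors p JOIN novels c ON c.author_id = p.id

Result:
id | name   | sales
---+--------+------
1  | Atwood | 57785
2  | Austen | 13740
3  | Austen | 52701
4  | Austen | 54013
5  | Austen | 42489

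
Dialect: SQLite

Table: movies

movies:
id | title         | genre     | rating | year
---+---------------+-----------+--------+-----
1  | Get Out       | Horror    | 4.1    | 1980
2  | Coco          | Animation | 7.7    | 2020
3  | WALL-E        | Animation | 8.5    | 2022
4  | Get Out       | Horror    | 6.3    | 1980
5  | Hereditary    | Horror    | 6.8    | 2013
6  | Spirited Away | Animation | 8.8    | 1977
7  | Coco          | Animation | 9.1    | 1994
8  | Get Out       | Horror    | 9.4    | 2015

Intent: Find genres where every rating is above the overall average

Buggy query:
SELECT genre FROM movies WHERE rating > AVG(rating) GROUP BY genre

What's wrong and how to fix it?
Bug: AVG() is an aggregate; it can't sit directly in WHERE

Fix: Compute the overall average in a scalar subquery and compare each group's MIN against it in HAVING

Corrected query:
SELECT genre FROM movies GROUP BY genre HAVING MIN(rating) > (SELECT AVG(rating) FROM movies)

Result:
genre    
---------
Animation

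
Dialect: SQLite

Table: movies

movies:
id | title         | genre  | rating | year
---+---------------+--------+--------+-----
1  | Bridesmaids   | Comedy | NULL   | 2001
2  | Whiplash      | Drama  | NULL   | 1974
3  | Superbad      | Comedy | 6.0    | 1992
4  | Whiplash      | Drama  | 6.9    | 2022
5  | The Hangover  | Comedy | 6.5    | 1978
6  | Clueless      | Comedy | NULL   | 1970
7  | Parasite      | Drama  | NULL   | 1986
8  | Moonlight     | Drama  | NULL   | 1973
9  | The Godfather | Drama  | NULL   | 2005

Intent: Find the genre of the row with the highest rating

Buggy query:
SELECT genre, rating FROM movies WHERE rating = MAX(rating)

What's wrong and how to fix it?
Bug: MAX(rating) is an aggregate and cannot be used directly in WHERE

Fix: Use a subquery: WHERE rating = (SELECT MAX(rating) FROM movies)

Corrected query:
SELECT genre, rating FROM movies WHERE rating = (SELECT MAX(rating) FROM movies)

Result:
genre | rating
------+-------
Drama | 6.9   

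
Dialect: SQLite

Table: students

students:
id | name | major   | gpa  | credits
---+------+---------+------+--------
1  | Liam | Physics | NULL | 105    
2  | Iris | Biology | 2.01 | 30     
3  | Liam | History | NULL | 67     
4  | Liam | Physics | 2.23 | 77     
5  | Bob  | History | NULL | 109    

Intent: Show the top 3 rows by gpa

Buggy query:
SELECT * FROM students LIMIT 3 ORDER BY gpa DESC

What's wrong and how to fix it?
Bug: LIMIT must come after ORDER BY

Fix: Sort with ORDER BY, then apply LIMIT

Corrected query:
SELECT * FROM students ORDER BY gpa DESC LIMIT 3

Result:
id | name | major   | gpa  | credits
---+------+---------+------+--------
4  | Liam | Physics | 2.23 | 77     
2  | Iris | Biology | 2.01 | 30     
1  | Liam | Physics | NULL | 105    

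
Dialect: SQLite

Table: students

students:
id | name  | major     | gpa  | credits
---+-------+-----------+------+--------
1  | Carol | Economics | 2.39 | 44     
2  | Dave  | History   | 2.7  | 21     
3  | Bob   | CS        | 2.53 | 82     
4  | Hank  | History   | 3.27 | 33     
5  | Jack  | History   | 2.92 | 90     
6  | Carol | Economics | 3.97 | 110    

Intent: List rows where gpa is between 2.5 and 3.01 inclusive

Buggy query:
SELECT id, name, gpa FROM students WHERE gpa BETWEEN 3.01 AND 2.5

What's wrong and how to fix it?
Bug: BETWEEN expects the lower bound first; with 3.01 AND 2.5 the range is empty

Fix: Swap the bounds so the smaller value comes first

Corrected query:
SELECT id, name, gpa FROM students WHERE gpa BETWEEN 2.5 AND 3.01

Result:
id | name | gpa 
---+------+-----
2  | Dave | 2.7 
3  | Bob  | 2.53
5  | Jack | 2.92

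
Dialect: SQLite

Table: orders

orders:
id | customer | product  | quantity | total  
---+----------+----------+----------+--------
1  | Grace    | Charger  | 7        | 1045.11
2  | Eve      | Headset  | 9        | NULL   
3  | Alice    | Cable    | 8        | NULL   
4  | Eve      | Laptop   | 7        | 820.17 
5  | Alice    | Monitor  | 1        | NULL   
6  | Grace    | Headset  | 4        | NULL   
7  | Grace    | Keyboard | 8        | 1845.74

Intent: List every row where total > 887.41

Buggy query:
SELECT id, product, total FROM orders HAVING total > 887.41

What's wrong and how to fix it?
Bug: This is a non-aggregate query (no GROUP BY, no aggregates), so in SQLite the HAVING clause is invalid here; a row-level condition belongs in WHERE

Fix: Use WHERE for row-level filtering

Corrected query:
SELECT id, product, total FROM orders WHERE total > 887.41

Result:
id | product  | total  
---+----------+--------
1  | Charger  | 1045.11
7  | Keyboard | 1845.74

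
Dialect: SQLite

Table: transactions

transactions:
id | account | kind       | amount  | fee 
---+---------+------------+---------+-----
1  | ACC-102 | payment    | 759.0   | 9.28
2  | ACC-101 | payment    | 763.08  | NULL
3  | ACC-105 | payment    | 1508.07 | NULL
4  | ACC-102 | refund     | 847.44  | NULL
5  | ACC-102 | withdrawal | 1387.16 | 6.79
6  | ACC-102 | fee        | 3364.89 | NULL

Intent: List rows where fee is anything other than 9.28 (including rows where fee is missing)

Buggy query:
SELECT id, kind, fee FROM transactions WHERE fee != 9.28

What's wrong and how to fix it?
Bug: Inequality against NULL is unknown, not true; rows with NULL are dropped

Fix: Handle NULL separately with IS NULL alongside the inequality

Corrected query:
SELECT id, kind, fee FROM transactions WHERE fee != 9.28 OR fee IS NULL

Result:
id | kind       | fee 
---+------------+-----
2  | payment    | NULL
3  | payment    | NULL
4  | refund     | NULL
5  | withdrawal | 6.79
6  | fee        | NULL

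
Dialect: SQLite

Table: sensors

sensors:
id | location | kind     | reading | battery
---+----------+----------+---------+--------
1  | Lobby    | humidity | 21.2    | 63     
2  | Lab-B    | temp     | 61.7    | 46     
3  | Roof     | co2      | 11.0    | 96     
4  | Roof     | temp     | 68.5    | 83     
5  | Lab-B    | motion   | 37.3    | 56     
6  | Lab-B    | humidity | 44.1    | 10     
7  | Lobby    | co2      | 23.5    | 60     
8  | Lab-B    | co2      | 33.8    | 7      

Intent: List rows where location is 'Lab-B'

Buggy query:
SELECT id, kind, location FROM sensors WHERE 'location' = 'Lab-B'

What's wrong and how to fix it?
Bug: 'location' in single quotes is a string literal, not the column; the comparison is literal-vs-literal and never true

Fix: Remove the quotes around the column name (or use double quotes for an identifier)

Corrected query:
SELECT id, kind, location FROM sensors WHERE location = 'Lab-B'

Result:
id | kind     | location
---+----------+---------
2  | temp     | Lab-B   
5  | motion   | Lab-B   
6  | humidity | Lab-B   
8  | co2      | Lab-B   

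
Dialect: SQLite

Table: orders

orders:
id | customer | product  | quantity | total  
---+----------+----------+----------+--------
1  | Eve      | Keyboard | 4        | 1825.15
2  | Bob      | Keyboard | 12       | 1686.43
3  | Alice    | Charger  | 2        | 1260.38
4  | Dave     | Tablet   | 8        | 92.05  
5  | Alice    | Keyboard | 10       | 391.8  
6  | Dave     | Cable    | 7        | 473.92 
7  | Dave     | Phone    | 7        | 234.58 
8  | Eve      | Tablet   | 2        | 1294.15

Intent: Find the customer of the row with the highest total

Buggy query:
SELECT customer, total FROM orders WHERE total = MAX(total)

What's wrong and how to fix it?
Bug: MAX(total) is an aggregate and cannot be used directly in WHERE

Fix: Use a subquery: WHERE total = (SELECT MAX(total) FROM orders)

Corrected query:
SELECT customer, total FROM orders WHERE total = (SELECT MAX(total) FROM orders)

Result:
customer | total  
---------+--------
Eve      | 1825.15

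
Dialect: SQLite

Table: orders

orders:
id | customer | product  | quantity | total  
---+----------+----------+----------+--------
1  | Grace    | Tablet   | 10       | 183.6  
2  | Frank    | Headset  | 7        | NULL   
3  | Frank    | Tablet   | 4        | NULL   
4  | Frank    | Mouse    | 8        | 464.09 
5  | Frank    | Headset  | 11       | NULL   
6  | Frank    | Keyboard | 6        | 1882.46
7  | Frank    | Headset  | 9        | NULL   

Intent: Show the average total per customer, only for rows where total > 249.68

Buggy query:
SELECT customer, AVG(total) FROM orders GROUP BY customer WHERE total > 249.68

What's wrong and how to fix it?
Bug: Row-level WHERE must come before GROUP BY in the clause order

Fix: Move the WHERE clause before GROUP BY

Corrected query:
SELECT customer, AVG(total) FROM orders WHERE total > 249.68 GROUP BY customer

Result:
customer | AVG(total)
---------+-----------
Frank    | 1173.275  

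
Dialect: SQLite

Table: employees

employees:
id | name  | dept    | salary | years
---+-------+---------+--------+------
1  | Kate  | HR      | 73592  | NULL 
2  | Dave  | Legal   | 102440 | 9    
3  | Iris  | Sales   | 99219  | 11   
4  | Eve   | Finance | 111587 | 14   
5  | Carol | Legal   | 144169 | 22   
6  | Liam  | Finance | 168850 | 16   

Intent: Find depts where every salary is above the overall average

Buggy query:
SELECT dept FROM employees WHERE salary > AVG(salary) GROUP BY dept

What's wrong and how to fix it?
Bug: WHERE evaluates per row before aggregation, so AVG() is unavailable

Fix: Compute the overall average in a scalar subquery and compare each group's MIN against it in HAVING

Corrected query:
SELECT dept FROM employees GROUP BY dept HAVING MIN(salary) > (SELECT AVG(salary) FROM employees)

Result:
(no rows)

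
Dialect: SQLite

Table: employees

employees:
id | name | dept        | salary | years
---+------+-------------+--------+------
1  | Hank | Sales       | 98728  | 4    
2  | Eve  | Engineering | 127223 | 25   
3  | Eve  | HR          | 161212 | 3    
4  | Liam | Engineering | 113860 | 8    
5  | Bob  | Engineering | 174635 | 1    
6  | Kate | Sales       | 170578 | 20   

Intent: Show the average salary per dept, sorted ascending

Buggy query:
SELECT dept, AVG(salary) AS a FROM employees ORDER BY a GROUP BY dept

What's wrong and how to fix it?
Bug: GROUP BY must precede ORDER BY

Fix: Move ORDER BY to the end, after GROUP BY

Corrected query:
SELECT dept, AVG(salary) AS a FROM employees GROUP BY dept ORDER BY a

Result:
dept        | a            
------------+--------------
Sales       | 134653       
Engineering | 138572.666667
HR          | 161212       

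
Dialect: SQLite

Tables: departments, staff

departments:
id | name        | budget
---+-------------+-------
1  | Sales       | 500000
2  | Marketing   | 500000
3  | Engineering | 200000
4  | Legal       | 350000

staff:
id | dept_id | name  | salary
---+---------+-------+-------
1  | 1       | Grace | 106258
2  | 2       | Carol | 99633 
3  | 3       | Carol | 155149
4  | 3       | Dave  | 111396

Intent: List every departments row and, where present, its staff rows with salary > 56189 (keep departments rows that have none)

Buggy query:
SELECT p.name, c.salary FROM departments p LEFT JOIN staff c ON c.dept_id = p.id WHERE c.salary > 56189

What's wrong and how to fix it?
Bug: Filtering c.salary in WHERE discards the NULL rows produced by LEFT JOIN, turning it into an inner join

Fix: Put 'c.salary > 56189' in the JOIN's ON clause instead of WHERE

Corrected query:
SELECT p.name, c.salary FROM departments p LEFT JOIN staff c ON c.dept_id = p.id AND c.salary > 56189

Result:
name        | salary
------------+-------
Sales       | 106258
Marketing   | 99633 
Engineering | 111396
Engineering | 155149
Legal       | NULL  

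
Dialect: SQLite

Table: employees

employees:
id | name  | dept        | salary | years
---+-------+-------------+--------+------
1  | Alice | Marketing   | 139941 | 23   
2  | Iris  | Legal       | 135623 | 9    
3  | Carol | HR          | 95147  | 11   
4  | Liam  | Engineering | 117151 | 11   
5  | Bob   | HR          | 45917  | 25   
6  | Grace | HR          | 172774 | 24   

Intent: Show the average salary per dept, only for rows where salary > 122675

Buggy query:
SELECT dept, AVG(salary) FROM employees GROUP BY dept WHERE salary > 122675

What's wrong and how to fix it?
Bug: Row-level WHERE must come before GROUP BY in the clause order

Fix: Move the WHERE clause before GROUP BY

Corrected query:
SELECT dept, AVG(salary) FROM employees WHERE salary > 122675 GROUP BY dept

Result:
dept      | AVG(salary)
----------+------------
HR        | 172774     
Legal     | 135623     
Marketing | 139941     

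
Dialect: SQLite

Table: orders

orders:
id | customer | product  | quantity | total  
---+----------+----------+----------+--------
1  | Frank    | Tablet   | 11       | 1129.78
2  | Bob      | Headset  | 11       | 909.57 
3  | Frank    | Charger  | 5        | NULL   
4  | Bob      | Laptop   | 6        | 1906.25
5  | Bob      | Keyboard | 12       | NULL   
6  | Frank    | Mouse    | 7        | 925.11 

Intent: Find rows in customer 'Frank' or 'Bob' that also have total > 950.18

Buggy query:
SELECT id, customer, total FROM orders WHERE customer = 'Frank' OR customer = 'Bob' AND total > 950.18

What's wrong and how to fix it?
Bug: Without parentheses, AND is evaluated before OR, so the total filter only applies to the 'Bob' branch

Fix: Group the OR with parentheses (or use IN), then AND the threshold

Corrected query:
SELECT id, customer, total FROM orders WHERE (customer = 'Frank' OR customer = 'Bob') AND total > 950.18

Result:
id | customer | total  
---+----------+--------
1  | Frank    | 1129.78
4  | Bob      | 1906.25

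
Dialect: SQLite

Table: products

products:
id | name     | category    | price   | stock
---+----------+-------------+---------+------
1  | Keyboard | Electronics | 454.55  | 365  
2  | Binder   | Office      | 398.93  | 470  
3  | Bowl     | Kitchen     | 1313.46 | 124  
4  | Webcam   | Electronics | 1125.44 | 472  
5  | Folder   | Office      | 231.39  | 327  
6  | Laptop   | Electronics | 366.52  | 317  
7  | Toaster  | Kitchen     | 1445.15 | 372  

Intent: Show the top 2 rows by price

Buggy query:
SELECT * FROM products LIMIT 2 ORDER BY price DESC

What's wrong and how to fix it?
Bug: LIMIT must come after ORDER BY

Fix: Sort with ORDER BY, then apply LIMIT

Corrected query:
SELECT * FROM products ORDER BY price DESC LIMIT 2

Result:
id | name    | category | price   | stock
---+---------+----------+---------+------
7  | Toaster | Kitchen  | 1445.15 | 372  
3  | Bowl    | Kitchen  | 1313.46 | 124  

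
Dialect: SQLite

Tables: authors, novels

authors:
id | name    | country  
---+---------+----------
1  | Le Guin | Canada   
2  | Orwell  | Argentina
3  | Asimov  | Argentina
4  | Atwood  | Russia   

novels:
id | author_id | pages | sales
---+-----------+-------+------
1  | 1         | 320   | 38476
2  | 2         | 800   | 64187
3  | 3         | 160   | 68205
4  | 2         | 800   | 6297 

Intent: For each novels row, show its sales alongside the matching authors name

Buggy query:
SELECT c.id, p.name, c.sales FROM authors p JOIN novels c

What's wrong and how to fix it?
Bug: JOIN with no ON clause produces a cartesian product; every novels row pairs with every authors row

Fix: Add ON c.author_id = p.id to the JOIN

Corrected query:
SELECT c.id, p.name, c.sales FROM authors p JOIN novels c ON c.author_id = p.id

Result:
id | name    | sales
---+---------+------
1  | Le Guin | 38476
2  | Orwell  | 64187
3  | Asimov  | 68205
4  | Orwell  | 6297 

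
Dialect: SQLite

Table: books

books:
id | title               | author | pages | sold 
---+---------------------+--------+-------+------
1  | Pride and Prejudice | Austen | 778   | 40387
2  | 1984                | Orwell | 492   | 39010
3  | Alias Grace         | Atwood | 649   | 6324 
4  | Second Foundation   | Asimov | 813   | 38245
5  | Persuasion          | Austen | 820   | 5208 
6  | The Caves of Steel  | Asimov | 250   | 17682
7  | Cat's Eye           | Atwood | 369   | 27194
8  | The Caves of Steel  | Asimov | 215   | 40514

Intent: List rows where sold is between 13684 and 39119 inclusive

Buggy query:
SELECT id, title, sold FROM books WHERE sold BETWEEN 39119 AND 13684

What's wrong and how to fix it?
Bug: The bounds are reversed; BETWEEN a AND b requires a <= b to match anything

Fix: Swap the bounds so the smaller value comes first

Corrected query:
SELECT id, title, sold FROM books WHERE sold BETWEEN 13684 AND 39119

Result:
id | title              | sold 
---+--------------------+------
2  | 1984               | 39010
4  | Second Foundation  | 38245
6  | The Caves of Steel | 17682
7  | Cat's Eye          | 27194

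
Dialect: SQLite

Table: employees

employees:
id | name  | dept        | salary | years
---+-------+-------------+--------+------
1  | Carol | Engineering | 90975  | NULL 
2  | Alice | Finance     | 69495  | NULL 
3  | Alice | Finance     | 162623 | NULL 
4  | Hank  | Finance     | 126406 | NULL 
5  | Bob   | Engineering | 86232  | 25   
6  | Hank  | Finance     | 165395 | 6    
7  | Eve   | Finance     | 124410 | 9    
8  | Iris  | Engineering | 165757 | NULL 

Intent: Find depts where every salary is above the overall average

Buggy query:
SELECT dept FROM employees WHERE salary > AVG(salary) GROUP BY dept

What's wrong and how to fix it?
Bug: AVG() is an aggregate; it can't sit directly in WHERE

Fix: Use a subquery for AVG and a HAVING MIN(...) filter so the condition holds for every row in the group

Corrected query:
SELECT dept FROM employees GROUP BY dept HAVING MIN(salary) > (SELECT AVG(salary) FROM employees)

Result:
(no rows)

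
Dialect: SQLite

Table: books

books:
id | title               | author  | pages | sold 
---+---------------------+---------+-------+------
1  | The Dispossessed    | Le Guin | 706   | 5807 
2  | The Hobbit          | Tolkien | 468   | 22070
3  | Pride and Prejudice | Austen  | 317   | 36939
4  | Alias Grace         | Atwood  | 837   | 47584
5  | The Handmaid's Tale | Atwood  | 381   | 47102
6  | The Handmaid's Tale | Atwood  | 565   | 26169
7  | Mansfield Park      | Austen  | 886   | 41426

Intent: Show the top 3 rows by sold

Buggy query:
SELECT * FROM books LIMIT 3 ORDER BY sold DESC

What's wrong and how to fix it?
Bug: LIMIT must come after ORDER BY

Fix: Sort with ORDER BY, then apply LIMIT

Corrected query:
SELECT * FROM books ORDER BY sold DESC LIMIT 3

Result:
id | title               | author | pages | sold 
---+---------------------+--------+-------+------
4  | Alias Grace         | Atwood | 837   | 47584
5  | The Handmaid's Tale | Atwood | 381   | 47102
7  | Mansfield Park      | Austen | 886   | 41426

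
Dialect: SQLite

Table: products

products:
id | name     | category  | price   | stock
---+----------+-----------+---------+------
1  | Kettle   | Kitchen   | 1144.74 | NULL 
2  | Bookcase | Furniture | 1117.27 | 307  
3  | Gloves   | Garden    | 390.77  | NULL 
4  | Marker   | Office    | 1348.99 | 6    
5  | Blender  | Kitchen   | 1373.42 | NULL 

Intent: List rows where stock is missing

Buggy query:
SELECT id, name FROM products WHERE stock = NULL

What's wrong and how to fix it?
Bug: Comparing to NULL with '=' never matches; NULL = NULL is unknown, not true

Fix: Use IS NULL to test for NULL

Corrected query:
SELECT id, name FROM products WHERE stock IS NULL

Result:
id | name   
---+--------
1  | Kettle 
3  | Gloves 
5  | Blender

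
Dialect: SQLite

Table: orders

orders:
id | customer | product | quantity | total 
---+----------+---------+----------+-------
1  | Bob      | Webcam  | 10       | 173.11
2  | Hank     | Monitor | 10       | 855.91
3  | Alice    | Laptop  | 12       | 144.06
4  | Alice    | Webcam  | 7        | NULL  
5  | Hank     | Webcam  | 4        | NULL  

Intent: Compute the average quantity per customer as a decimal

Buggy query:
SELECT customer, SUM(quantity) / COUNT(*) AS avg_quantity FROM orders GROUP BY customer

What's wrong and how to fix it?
Bug: SUM(quantity) and COUNT(*) are both integers; the division truncates the fractional part

Fix: Cast one side to REAL so the division keeps the fractional part

Corrected query:
SELECT customer, SUM(quantity) * 1.0 / COUNT(*) AS avg_quantity FROM orders GROUP BY customer

Result:
customer | avg_quantity
---------+-------------
Alice    | 9.5         
Bob      | 10          
Hank     | 7           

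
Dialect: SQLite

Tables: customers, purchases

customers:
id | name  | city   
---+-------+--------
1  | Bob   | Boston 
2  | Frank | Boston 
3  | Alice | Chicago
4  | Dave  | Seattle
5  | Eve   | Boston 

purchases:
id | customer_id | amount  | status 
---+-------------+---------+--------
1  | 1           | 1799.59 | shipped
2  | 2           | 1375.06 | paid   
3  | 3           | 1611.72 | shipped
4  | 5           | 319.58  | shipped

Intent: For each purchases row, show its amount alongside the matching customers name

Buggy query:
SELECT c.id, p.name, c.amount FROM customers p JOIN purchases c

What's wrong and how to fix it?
Bug: Missing join condition: each purchases row is matched to all customers rows instead of just its own

Fix: Add ON c.customer_id = p.id to the JOIN

Corrected query:
SELECT c.id, p.name, c.amount FROM customers p JOIN purchases c ON c.customer_id = p.id

Result:
id | name  | amount 
---+-------+--------
1  | Bob   | 1799.59
2  | Frank | 1375.06
3  | Alice | 1611.72
4  | Eve   | 319.58 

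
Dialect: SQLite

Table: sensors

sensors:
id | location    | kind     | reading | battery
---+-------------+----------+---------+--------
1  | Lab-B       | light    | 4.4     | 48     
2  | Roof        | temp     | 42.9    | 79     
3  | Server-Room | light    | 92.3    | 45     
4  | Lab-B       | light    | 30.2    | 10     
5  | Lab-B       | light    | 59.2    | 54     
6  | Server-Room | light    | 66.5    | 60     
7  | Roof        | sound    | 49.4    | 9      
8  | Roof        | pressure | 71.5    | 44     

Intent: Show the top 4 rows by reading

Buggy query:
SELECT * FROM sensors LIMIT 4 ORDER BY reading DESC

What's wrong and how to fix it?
Bug: ORDER BY cannot follow LIMIT; LIMIT is the final clause

Fix: Swap the clauses: ORDER BY first, then LIMIT

Corrected query:
SELECT * FROM sensors ORDER BY reading DESC LIMIT 4

Result:
id | location    | kind     | reading | battery
---+-------------+----------+---------+--------
3  | Server-Room | light    | 92.3    | 45     
8  | Roof        | pressure | 71.5    | 44     
6  | Server-Room | light    | 66.5    | 60     
5  | Lab-B       | light    | 59.2    | 54     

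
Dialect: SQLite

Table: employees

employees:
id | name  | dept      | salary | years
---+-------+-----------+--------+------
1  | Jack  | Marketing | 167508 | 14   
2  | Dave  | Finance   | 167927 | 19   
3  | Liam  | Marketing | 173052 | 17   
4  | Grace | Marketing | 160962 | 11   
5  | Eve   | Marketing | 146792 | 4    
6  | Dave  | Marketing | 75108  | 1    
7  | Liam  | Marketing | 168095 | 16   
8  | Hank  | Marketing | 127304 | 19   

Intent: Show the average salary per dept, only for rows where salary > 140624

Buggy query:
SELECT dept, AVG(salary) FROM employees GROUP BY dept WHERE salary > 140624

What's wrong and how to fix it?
Bug: WHERE cannot follow GROUP BY

Fix: Move the WHERE clause before GROUP BY

Corrected query:
SELECT dept, AVG(salary) FROM employees WHERE salary > 140624 GROUP BY dept

Result:
dept      | AVG(salary)
----------+------------
Finance   | 167927     
Marketing | 163281.8   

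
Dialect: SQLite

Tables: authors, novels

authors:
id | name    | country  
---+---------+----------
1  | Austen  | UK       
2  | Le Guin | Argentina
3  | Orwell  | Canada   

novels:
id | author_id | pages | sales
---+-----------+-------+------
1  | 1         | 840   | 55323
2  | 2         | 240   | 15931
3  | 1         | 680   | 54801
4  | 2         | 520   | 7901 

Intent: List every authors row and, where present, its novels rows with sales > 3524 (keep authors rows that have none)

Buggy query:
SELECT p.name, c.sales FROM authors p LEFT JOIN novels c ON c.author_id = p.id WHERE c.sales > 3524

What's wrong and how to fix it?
Bug: A WHERE condition on the right-hand table after LEFT JOIN drops unmatched parents

Fix: Move the right-table condition into the ON clause so unmatched parents are kept

Corrected query:
SELECT p.name, c.sales FROM authors p LEFT JOIN novels c ON c.author_id = p.id AND c.sales > 3524

Result:
name    | sales
--------+------
Austen  | 54801
Austen  | 55323
Le Guin | 7901 
Le Guin | 15931
Orwell  | NULL 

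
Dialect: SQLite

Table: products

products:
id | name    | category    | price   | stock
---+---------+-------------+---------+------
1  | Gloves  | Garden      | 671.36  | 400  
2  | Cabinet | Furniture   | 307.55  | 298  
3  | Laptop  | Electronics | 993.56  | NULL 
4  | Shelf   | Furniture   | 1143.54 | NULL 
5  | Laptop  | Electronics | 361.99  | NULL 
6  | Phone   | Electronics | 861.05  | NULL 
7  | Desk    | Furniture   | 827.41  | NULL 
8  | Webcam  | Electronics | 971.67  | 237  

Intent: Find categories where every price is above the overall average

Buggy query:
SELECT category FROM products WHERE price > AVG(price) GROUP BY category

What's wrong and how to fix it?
Bug: WHERE evaluates per row before aggregation, so AVG() is unavailable

Fix: Use a subquery for AVG and a HAVING MIN(...) filter so the condition holds for every row in the group

Corrected query:
SELECT category FROM products GROUP BY category HAVING MIN(price) > (SELECT AVG(price) FROM products)

Result:
(no rows)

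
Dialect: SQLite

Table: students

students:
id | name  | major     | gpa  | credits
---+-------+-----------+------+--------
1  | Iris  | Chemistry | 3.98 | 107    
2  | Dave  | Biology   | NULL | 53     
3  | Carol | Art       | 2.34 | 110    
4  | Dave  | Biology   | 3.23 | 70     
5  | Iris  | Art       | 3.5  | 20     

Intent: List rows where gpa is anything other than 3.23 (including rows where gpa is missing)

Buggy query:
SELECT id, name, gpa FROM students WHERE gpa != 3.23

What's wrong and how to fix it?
Bug: 'gpa != 3.23' is unknown when gpa is NULL, so NULL rows are silently excluded

Fix: Add an explicit OR gpa IS NULL to include the missing-value rows

Corrected query:
SELECT id, name, gpa FROM students WHERE gpa != 3.23 OR gpa IS NULL

Result:
id | name  | gpa 
---+-------+-----
1  | Iris  | 3.98
2  | Dave  | NULL
3  | Carol | 2.34
5  | Iris  | 3.5 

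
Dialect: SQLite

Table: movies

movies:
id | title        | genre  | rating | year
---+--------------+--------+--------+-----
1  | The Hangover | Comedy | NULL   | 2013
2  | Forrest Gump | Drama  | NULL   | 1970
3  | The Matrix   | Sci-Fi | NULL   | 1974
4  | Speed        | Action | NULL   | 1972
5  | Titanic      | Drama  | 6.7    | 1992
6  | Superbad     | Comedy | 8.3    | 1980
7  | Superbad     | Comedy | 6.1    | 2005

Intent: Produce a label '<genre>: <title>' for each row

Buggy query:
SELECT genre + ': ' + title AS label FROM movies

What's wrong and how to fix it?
Bug: '+' is numeric addition; on text columns SQLite converts them to 0 instead of concatenating

Fix: Use the || operator for string concatenation

Corrected query:
SELECT genre || ': ' || title AS label FROM movies

Result:
label               
--------------------
Comedy: The Hangover
Drama: Forrest Gump 
Sci-Fi: The Matrix  
Action: Speed       
Drama: Titanic      
Comedy: Superbad    
Comedy: Superbad    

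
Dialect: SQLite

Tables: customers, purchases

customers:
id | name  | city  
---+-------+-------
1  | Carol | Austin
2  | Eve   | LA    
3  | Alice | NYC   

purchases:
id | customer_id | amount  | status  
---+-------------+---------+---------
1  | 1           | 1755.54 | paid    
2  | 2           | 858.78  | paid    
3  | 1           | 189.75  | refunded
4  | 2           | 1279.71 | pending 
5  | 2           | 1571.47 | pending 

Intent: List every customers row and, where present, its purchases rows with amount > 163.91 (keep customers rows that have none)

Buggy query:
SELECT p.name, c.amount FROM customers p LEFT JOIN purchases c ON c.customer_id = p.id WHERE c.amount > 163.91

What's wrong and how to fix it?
Bug: A WHERE condition on the right-hand table after LEFT JOIN drops unmatched parents

Fix: Move the right-table condition into the ON clause so unmatched parents are kept

Corrected query:
SELECT p.name, c.amount FROM customers p LEFT JOIN purchases c ON c.customer_id = p.id AND c.amount > 163.91

Result:
name  | amount 
------+--------
Carol | 189.75 
Carol | 1755.54
Eve   | 858.78 
Eve   | 1279.71
Eve   | 1571.47
Alice | NULL   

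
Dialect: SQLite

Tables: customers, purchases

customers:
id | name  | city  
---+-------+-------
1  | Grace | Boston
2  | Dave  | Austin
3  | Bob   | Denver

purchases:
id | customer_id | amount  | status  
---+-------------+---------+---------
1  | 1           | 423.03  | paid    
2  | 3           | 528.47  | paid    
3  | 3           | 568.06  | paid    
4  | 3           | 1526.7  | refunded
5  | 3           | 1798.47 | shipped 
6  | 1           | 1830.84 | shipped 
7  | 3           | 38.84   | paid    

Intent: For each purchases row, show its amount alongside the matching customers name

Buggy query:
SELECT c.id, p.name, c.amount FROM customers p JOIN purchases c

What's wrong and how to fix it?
Bug: Missing join condition: each purchases row is matched to all customers rows instead of just its own

Fix: Add ON c.customer_id = p.id to the JOIN

Corrected query:
SELECT c.id, p.name, c.amount FROM customers p JOIN purchases c ON c.customer_id = p.id

Result:
id | name  | amount 
---+-------+--------
1  | Grace | 423.03 
2  | Bob   | 528.47 
3  | Bob   | 568.06 
4  | Bob   | 1526.7 
5  | Bob   | 1798.47
6  | Grace | 1830.84
7  | Bob   | 38.84  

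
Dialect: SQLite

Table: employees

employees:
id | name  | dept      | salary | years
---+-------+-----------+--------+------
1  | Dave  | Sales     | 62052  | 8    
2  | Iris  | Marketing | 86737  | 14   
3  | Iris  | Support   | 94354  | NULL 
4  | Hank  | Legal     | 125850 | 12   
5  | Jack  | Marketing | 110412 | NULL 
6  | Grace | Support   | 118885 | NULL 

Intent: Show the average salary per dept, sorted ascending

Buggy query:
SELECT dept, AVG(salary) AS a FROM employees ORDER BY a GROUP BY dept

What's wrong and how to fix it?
Bug: ORDER BY appears before GROUP BY; SQL clause order requires GROUP BY first

Fix: Reorder: SELECT … FROM … GROUP BY … ORDER BY …

Corrected query:
SELECT dept, AVG(salary) AS a FROM employees GROUP BY dept ORDER BY a

Result:
dept      | a       
----------+---------
Sales     | 62052   
Marketing | 98574.5 
Support   | 106619.5
Legal     | 125850  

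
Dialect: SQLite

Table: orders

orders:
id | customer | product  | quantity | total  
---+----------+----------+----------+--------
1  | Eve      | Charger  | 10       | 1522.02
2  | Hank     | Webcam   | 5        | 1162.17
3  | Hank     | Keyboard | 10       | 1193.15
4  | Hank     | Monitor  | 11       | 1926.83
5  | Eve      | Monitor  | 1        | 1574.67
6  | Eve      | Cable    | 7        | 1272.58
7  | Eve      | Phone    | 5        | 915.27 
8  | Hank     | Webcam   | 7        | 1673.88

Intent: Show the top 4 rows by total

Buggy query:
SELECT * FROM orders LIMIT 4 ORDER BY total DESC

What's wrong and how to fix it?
Bug: LIMIT must come after ORDER BY

Fix: Swap the clauses: ORDER BY first, then LIMIT

Corrected query:
SELECT * FROM orders ORDER BY total DESC LIMIT 4

Result:
id | customer | product | quantity | total  
---+----------+---------+----------+--------
4  | Hank     | Monitor | 11       | 1926.83
8  | Hank     | Webcam  | 7        | 1673.88
5  | Eve      | Monitor | 1        | 1574.67
1  | Eve      | Charger | 10       | 1522.02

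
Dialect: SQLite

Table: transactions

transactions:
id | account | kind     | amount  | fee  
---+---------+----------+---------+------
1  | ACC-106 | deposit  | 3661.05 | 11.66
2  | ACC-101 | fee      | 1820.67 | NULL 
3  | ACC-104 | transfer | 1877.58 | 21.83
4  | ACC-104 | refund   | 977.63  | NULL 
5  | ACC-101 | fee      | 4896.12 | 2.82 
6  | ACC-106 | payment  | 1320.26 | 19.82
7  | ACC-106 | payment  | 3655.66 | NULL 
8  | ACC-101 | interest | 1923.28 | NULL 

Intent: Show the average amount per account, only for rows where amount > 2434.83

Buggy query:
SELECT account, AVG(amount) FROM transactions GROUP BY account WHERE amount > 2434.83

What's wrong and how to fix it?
Bug: WHERE cannot follow GROUP BY

Fix: Move the WHERE clause before GROUP BY

Corrected query:
SELECT account, AVG(amount) FROM transactions WHERE amount > 2434.83 GROUP BY account

Result:
account | AVG(amount)
--------+------------
ACC-101 | 4896.12    
ACC-106 | 3658.355   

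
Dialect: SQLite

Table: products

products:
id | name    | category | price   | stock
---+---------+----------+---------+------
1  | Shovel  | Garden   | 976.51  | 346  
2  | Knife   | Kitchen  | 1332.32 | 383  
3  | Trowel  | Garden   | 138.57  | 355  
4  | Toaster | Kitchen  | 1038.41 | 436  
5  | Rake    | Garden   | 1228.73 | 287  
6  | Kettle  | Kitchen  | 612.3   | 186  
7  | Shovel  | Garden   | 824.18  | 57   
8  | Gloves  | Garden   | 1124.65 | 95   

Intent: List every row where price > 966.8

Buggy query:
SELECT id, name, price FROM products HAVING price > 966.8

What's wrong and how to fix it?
Bug: HAVING filters the output of aggregation, but this query has no GROUP BY and no aggregate functions, so SQLite rejects it (HAVING clause on a non-aggregate query); the condition here is per row

Fix: Replace HAVING with WHERE since the condition applies to individual rows

Corrected query:
SELECT id, name, price FROM products WHERE price > 966.8

Result:
id | name    | price  
---+---------+--------
1  | Shovel  | 976.51 
2  | Knife   | 1332.32
4  | Toaster | 1038.41
5  | Rake    | 1228.73
8  | Gloves  | 1124.65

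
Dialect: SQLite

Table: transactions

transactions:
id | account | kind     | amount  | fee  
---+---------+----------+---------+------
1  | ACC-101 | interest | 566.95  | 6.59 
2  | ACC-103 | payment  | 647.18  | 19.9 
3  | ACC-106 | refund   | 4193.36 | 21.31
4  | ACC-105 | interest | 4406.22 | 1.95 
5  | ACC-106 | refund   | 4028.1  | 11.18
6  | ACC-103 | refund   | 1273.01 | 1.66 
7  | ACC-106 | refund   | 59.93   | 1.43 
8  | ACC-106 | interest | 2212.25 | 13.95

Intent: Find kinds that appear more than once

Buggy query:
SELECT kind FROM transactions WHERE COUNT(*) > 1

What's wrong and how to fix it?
Bug: WHERE can't reference COUNT(*); aggregates are computed after WHERE

Fix: Group first, then use HAVING for the count condition

Corrected query:
SELECT kind FROM transactions GROUP BY kind HAVING COUNT(*) > 1

Result:
kind    
--------
interest
refund  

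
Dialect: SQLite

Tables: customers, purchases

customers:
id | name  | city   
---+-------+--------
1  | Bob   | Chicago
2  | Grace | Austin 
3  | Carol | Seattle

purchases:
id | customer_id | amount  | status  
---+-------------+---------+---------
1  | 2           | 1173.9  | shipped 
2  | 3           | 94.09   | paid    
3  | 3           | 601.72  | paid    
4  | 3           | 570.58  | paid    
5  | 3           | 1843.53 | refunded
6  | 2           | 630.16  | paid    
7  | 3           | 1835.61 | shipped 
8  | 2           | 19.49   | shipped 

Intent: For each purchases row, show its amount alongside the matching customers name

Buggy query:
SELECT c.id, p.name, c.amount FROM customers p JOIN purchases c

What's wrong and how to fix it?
Bug: Missing join condition: each purchases row is matched to all customers rows instead of just its own

Fix: Add ON c.customer_id = p.id to the JOIN

Corrected query:
SELECT c.id, p.name, c.amount FROM customers p JOIN purchases c ON c.customer_id = p.id

Result:
id | name  | amount 
---+-------+--------
1  | Grace | 1173.9 
2  | Carol | 94.09  
3  | Carol | 601.72 
4  | Carol | 570.58 
5  | Carol | 1843.53
6  | Grace | 630.16 
7  | Carol | 1835.61
8  | Grace | 19.49  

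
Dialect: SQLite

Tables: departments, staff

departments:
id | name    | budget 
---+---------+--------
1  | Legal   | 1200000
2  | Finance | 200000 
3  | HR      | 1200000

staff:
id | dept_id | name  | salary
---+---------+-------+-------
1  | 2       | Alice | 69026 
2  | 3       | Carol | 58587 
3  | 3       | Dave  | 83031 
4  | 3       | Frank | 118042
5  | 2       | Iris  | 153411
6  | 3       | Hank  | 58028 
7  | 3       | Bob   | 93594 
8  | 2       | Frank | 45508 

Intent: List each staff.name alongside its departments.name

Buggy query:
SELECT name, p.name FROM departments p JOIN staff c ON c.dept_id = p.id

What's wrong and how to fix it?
Bug: Both tables have a 'name' column; the unqualified reference is ambiguous

Fix: Prefix ambiguous columns with the table alias

Corrected query:
SELECT c.name, p.name FROM departments p JOIN staff c ON c.dept_id = p.id

Result:
name  | name   
------+--------
Alice | Finance
Carol | HR     
Dave  | HR     
Frank | HR     
Iris  | Finance
Hank  | HR     
Bob   | HR     
Frank | Finance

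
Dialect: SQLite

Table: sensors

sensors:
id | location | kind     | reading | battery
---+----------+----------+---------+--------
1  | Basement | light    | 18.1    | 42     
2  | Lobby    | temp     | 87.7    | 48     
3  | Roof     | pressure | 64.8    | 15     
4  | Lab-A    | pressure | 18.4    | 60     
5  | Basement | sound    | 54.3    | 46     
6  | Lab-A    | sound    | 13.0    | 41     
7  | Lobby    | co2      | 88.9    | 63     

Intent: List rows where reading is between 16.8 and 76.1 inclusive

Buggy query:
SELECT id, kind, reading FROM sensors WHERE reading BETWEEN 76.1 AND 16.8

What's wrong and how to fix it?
Bug: The bounds are reversed; BETWEEN a AND b requires a <= b to match anything

Fix: Write BETWEEN 16.8 AND 76.1

Corrected query:
SELECT id, kind, reading FROM sensors WHERE reading BETWEEN 16.8 AND 76.1

Result:
id | kind     | reading
---+----------+--------
1  | light    | 18.1   
3  | pressure | 64.8   
4  | pressure | 18.4   
5  | sound    | 54.3   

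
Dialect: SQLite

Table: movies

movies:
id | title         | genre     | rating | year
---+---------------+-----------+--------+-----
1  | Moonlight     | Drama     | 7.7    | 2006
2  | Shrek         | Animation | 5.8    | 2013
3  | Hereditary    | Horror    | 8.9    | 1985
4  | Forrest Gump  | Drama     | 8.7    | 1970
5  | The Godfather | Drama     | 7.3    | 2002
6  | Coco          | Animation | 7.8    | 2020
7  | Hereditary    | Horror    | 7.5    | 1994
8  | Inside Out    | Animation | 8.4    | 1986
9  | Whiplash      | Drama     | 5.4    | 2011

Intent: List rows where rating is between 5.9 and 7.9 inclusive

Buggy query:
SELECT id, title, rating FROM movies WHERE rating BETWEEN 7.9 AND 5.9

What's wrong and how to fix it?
Bug: BETWEEN expects the lower bound first; with 7.9 AND 5.9 the range is empty

Fix: Write BETWEEN 5.9 AND 7.9

Corrected query:
SELECT id, title, rating FROM movies WHERE rating BETWEEN 5.9 AND 7.9

Result:
id | title         | rating
---+---------------+-------
1  | Moonlight     | 7.7   
5  | The Godfather | 7.3   
6  | Coco          | 7.8   
7  | Hereditary    | 7.5   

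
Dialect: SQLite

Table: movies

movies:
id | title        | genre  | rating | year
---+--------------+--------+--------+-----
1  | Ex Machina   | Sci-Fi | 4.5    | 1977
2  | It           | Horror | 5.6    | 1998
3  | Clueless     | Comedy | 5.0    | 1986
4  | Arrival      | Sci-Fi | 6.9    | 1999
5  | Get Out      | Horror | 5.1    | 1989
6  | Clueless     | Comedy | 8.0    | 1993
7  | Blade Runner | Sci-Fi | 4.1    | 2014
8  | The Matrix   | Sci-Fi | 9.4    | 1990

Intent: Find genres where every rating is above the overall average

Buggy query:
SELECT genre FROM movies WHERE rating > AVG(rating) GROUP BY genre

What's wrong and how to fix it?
Bug: AVG() is an aggregate; it can't sit directly in WHERE

Fix: Compute the overall average in a scalar subquery and compare each group's MIN against it in HAVING

Corrected query:
SELECT genre FROM movies GROUP BY genre HAVING MIN(rating) > (SELECT AVG(rating) FROM movies)

Result:
(no rows)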